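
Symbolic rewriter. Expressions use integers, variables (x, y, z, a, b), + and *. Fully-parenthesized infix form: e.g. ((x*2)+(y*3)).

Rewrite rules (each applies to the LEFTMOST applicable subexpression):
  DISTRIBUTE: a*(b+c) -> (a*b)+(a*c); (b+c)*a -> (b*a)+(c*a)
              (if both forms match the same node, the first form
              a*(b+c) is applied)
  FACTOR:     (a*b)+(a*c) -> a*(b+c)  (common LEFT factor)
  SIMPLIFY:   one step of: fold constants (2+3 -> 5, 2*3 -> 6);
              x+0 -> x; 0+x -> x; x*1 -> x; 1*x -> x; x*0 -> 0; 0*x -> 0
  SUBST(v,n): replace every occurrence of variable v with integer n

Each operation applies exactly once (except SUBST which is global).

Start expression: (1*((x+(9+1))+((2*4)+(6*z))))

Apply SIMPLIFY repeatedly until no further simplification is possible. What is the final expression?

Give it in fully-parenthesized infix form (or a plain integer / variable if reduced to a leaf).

Start: (1*((x+(9+1))+((2*4)+(6*z))))
Step 1: at root: (1*((x+(9+1))+((2*4)+(6*z)))) -> ((x+(9+1))+((2*4)+(6*z))); overall: (1*((x+(9+1))+((2*4)+(6*z)))) -> ((x+(9+1))+((2*4)+(6*z)))
Step 2: at LR: (9+1) -> 10; overall: ((x+(9+1))+((2*4)+(6*z))) -> ((x+10)+((2*4)+(6*z)))
Step 3: at RL: (2*4) -> 8; overall: ((x+10)+((2*4)+(6*z))) -> ((x+10)+(8+(6*z)))
Fixed point: ((x+10)+(8+(6*z)))

Answer: ((x+10)+(8+(6*z)))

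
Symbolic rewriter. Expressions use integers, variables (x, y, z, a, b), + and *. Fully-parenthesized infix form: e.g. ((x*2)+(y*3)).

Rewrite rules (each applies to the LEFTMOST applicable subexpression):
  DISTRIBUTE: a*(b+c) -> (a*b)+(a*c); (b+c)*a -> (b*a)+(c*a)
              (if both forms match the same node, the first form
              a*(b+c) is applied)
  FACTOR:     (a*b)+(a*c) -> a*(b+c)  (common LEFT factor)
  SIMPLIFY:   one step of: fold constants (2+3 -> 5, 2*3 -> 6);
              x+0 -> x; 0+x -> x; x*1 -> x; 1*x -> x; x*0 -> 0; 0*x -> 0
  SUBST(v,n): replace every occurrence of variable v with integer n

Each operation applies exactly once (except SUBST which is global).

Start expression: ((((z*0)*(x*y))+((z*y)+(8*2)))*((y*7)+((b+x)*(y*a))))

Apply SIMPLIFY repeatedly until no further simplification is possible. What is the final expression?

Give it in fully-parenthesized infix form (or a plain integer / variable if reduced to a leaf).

Start: ((((z*0)*(x*y))+((z*y)+(8*2)))*((y*7)+((b+x)*(y*a))))
Step 1: at LLL: (z*0) -> 0; overall: ((((z*0)*(x*y))+((z*y)+(8*2)))*((y*7)+((b+x)*(y*a)))) -> (((0*(x*y))+((z*y)+(8*2)))*((y*7)+((b+x)*(y*a))))
Step 2: at LL: (0*(x*y)) -> 0; overall: (((0*(x*y))+((z*y)+(8*2)))*((y*7)+((b+x)*(y*a)))) -> ((0+((z*y)+(8*2)))*((y*7)+((b+x)*(y*a))))
Step 3: at L: (0+((z*y)+(8*2))) -> ((z*y)+(8*2)); overall: ((0+((z*y)+(8*2)))*((y*7)+((b+x)*(y*a)))) -> (((z*y)+(8*2))*((y*7)+((b+x)*(y*a))))
Step 4: at LR: (8*2) -> 16; overall: (((z*y)+(8*2))*((y*7)+((b+x)*(y*a)))) -> (((z*y)+16)*((y*7)+((b+x)*(y*a))))
Fixed point: (((z*y)+16)*((y*7)+((b+x)*(y*a))))

Answer: (((z*y)+16)*((y*7)+((b+x)*(y*a))))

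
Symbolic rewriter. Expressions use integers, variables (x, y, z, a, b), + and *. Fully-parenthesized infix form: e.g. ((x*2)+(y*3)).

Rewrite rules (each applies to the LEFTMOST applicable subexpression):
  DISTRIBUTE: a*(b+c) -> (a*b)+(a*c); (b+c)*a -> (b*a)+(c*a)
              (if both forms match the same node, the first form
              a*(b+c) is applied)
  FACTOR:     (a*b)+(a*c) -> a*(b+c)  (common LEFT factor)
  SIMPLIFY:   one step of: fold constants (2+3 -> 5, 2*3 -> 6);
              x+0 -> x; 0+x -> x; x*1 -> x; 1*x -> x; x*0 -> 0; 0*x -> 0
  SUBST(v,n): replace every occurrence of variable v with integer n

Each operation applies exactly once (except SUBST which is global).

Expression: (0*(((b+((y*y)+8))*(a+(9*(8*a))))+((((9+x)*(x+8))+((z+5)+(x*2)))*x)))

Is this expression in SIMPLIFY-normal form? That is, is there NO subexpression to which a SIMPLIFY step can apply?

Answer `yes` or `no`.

Expression: (0*(((b+((y*y)+8))*(a+(9*(8*a))))+((((9+x)*(x+8))+((z+5)+(x*2)))*x)))
Scanning for simplifiable subexpressions (pre-order)...
  at root: (0*(((b+((y*y)+8))*(a+(9*(8*a))))+((((9+x)*(x+8))+((z+5)+(x*2)))*x))) (SIMPLIFIABLE)
  at R: (((b+((y*y)+8))*(a+(9*(8*a))))+((((9+x)*(x+8))+((z+5)+(x*2)))*x)) (not simplifiable)
  at RL: ((b+((y*y)+8))*(a+(9*(8*a)))) (not simplifiable)
  at RLL: (b+((y*y)+8)) (not simplifiable)
  at RLLR: ((y*y)+8) (not simplifiable)
  at RLLRL: (y*y) (not simplifiable)
  at RLR: (a+(9*(8*a))) (not simplifiable)
  at RLRR: (9*(8*a)) (not simplifiable)
  at RLRRR: (8*a) (not simplifiable)
  at RR: ((((9+x)*(x+8))+((z+5)+(x*2)))*x) (not simplifiable)
  at RRL: (((9+x)*(x+8))+((z+5)+(x*2))) (not simplifiable)
  at RRLL: ((9+x)*(x+8)) (not simplifiable)
  at RRLLL: (9+x) (not simplifiable)
  at RRLLR: (x+8) (not simplifiable)
  at RRLR: ((z+5)+(x*2)) (not simplifiable)
  at RRLRL: (z+5) (not simplifiable)
  at RRLRR: (x*2) (not simplifiable)
Found simplifiable subexpr at path root: (0*(((b+((y*y)+8))*(a+(9*(8*a))))+((((9+x)*(x+8))+((z+5)+(x*2)))*x)))
One SIMPLIFY step would give: 0
-> NOT in normal form.

Answer: no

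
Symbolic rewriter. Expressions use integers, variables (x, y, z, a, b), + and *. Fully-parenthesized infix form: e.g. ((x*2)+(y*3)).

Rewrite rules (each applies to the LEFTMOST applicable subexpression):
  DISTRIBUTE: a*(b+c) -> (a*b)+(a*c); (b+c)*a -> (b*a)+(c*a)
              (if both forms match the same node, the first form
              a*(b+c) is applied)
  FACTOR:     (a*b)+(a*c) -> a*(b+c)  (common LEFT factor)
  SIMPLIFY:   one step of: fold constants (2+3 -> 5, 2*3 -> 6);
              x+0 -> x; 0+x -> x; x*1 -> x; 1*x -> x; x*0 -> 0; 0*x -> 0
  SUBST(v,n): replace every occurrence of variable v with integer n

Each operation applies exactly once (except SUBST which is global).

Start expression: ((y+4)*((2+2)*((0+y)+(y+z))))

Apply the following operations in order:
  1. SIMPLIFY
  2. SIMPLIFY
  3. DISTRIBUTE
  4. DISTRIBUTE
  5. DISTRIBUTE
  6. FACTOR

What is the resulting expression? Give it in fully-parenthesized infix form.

Answer: ((y*((4*y)+(4*(y+z))))+(4*(4*(y+(y+z)))))

Derivation:
Start: ((y+4)*((2+2)*((0+y)+(y+z))))
Apply SIMPLIFY at RL (target: (2+2)): ((y+4)*((2+2)*((0+y)+(y+z)))) -> ((y+4)*(4*((0+y)+(y+z))))
Apply SIMPLIFY at RRL (target: (0+y)): ((y+4)*(4*((0+y)+(y+z)))) -> ((y+4)*(4*(y+(y+z))))
Apply DISTRIBUTE at root (target: ((y+4)*(4*(y+(y+z))))): ((y+4)*(4*(y+(y+z)))) -> ((y*(4*(y+(y+z))))+(4*(4*(y+(y+z)))))
Apply DISTRIBUTE at LR (target: (4*(y+(y+z)))): ((y*(4*(y+(y+z))))+(4*(4*(y+(y+z))))) -> ((y*((4*y)+(4*(y+z))))+(4*(4*(y+(y+z)))))
Apply DISTRIBUTE at L (target: (y*((4*y)+(4*(y+z))))): ((y*((4*y)+(4*(y+z))))+(4*(4*(y+(y+z))))) -> (((y*(4*y))+(y*(4*(y+z))))+(4*(4*(y+(y+z)))))
Apply FACTOR at L (target: ((y*(4*y))+(y*(4*(y+z))))): (((y*(4*y))+(y*(4*(y+z))))+(4*(4*(y+(y+z))))) -> ((y*((4*y)+(4*(y+z))))+(4*(4*(y+(y+z)))))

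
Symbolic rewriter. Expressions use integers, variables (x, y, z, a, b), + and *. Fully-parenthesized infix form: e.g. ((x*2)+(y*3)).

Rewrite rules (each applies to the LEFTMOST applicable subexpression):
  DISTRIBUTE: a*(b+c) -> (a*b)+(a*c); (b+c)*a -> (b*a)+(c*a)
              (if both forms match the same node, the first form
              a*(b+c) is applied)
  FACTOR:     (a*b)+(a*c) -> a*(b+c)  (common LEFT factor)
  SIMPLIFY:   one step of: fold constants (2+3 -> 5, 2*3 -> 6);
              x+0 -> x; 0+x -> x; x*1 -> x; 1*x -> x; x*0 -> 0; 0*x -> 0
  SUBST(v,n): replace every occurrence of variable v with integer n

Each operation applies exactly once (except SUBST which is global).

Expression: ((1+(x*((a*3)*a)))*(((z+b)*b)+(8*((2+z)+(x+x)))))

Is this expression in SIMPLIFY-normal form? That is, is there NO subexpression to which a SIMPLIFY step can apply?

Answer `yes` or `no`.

Expression: ((1+(x*((a*3)*a)))*(((z+b)*b)+(8*((2+z)+(x+x)))))
Scanning for simplifiable subexpressions (pre-order)...
  at root: ((1+(x*((a*3)*a)))*(((z+b)*b)+(8*((2+z)+(x+x))))) (not simplifiable)
  at L: (1+(x*((a*3)*a))) (not simplifiable)
  at LR: (x*((a*3)*a)) (not simplifiable)
  at LRR: ((a*3)*a) (not simplifiable)
  at LRRL: (a*3) (not simplifiable)
  at R: (((z+b)*b)+(8*((2+z)+(x+x)))) (not simplifiable)
  at RL: ((z+b)*b) (not simplifiable)
  at RLL: (z+b) (not simplifiable)
  at RR: (8*((2+z)+(x+x))) (not simplifiable)
  at RRR: ((2+z)+(x+x)) (not simplifiable)
  at RRRL: (2+z) (not simplifiable)
  at RRRR: (x+x) (not simplifiable)
Result: no simplifiable subexpression found -> normal form.

Answer: yes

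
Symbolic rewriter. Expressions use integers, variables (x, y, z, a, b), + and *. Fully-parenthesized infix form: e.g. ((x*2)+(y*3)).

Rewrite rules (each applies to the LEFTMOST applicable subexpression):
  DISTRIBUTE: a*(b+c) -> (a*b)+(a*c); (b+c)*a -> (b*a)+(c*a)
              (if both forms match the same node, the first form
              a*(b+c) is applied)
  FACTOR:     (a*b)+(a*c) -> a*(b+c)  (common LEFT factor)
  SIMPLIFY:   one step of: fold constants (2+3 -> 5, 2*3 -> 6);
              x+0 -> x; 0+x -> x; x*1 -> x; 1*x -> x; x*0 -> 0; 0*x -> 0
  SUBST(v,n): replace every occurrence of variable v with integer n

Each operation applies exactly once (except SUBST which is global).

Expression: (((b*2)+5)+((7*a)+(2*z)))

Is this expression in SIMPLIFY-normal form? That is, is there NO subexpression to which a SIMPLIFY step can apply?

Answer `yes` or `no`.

Answer: yes

Derivation:
Expression: (((b*2)+5)+((7*a)+(2*z)))
Scanning for simplifiable subexpressions (pre-order)...
  at root: (((b*2)+5)+((7*a)+(2*z))) (not simplifiable)
  at L: ((b*2)+5) (not simplifiable)
  at LL: (b*2) (not simplifiable)
  at R: ((7*a)+(2*z)) (not simplifiable)
  at RL: (7*a) (not simplifiable)
  at RR: (2*z) (not simplifiable)
Result: no simplifiable subexpression found -> normal form.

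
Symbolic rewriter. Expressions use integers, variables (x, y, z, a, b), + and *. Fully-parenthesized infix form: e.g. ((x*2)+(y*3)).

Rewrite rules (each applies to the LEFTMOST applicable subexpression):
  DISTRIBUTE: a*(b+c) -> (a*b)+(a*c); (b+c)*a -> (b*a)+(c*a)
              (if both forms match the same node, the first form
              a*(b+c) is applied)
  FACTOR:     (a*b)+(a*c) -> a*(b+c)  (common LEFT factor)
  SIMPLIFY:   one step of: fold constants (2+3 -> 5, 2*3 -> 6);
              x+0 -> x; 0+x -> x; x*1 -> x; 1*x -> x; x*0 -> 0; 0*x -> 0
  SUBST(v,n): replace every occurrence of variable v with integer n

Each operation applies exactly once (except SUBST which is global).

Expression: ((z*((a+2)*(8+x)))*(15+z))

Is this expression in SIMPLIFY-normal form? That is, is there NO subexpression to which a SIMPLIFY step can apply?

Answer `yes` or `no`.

Answer: yes

Derivation:
Expression: ((z*((a+2)*(8+x)))*(15+z))
Scanning for simplifiable subexpressions (pre-order)...
  at root: ((z*((a+2)*(8+x)))*(15+z)) (not simplifiable)
  at L: (z*((a+2)*(8+x))) (not simplifiable)
  at LR: ((a+2)*(8+x)) (not simplifiable)
  at LRL: (a+2) (not simplifiable)
  at LRR: (8+x) (not simplifiable)
  at R: (15+z) (not simplifiable)
Result: no simplifiable subexpression found -> normal form.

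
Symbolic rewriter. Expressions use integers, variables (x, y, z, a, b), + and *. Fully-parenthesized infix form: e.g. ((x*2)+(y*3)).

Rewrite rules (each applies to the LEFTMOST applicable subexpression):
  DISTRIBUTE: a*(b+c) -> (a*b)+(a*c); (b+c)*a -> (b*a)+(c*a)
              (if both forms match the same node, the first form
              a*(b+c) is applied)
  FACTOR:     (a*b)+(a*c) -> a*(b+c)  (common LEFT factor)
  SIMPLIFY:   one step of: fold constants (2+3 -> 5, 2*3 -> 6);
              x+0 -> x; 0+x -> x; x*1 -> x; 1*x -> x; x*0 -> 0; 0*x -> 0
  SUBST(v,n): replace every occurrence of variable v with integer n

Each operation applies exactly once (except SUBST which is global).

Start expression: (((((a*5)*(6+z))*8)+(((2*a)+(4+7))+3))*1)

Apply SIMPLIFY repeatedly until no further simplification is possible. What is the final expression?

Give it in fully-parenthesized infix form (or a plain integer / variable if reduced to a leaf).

Start: (((((a*5)*(6+z))*8)+(((2*a)+(4+7))+3))*1)
Step 1: at root: (((((a*5)*(6+z))*8)+(((2*a)+(4+7))+3))*1) -> ((((a*5)*(6+z))*8)+(((2*a)+(4+7))+3)); overall: (((((a*5)*(6+z))*8)+(((2*a)+(4+7))+3))*1) -> ((((a*5)*(6+z))*8)+(((2*a)+(4+7))+3))
Step 2: at RLR: (4+7) -> 11; overall: ((((a*5)*(6+z))*8)+(((2*a)+(4+7))+3)) -> ((((a*5)*(6+z))*8)+(((2*a)+11)+3))
Fixed point: ((((a*5)*(6+z))*8)+(((2*a)+11)+3))

Answer: ((((a*5)*(6+z))*8)+(((2*a)+11)+3))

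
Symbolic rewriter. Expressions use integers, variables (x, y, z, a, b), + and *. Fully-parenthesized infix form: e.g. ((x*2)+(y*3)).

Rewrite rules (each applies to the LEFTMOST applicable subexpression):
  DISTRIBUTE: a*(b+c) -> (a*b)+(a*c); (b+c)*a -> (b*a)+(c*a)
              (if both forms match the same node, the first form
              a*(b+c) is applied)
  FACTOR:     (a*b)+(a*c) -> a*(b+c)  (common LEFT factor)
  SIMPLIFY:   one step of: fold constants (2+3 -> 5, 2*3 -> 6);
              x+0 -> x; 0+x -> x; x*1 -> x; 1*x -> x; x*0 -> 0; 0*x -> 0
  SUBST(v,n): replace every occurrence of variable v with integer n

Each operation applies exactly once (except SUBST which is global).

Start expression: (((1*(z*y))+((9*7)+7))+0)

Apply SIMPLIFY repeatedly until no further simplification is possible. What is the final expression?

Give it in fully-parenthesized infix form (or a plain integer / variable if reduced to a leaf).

Start: (((1*(z*y))+((9*7)+7))+0)
Step 1: at root: (((1*(z*y))+((9*7)+7))+0) -> ((1*(z*y))+((9*7)+7)); overall: (((1*(z*y))+((9*7)+7))+0) -> ((1*(z*y))+((9*7)+7))
Step 2: at L: (1*(z*y)) -> (z*y); overall: ((1*(z*y))+((9*7)+7)) -> ((z*y)+((9*7)+7))
Step 3: at RL: (9*7) -> 63; overall: ((z*y)+((9*7)+7)) -> ((z*y)+(63+7))
Step 4: at R: (63+7) -> 70; overall: ((z*y)+(63+7)) -> ((z*y)+70)
Fixed point: ((z*y)+70)

Answer: ((z*y)+70)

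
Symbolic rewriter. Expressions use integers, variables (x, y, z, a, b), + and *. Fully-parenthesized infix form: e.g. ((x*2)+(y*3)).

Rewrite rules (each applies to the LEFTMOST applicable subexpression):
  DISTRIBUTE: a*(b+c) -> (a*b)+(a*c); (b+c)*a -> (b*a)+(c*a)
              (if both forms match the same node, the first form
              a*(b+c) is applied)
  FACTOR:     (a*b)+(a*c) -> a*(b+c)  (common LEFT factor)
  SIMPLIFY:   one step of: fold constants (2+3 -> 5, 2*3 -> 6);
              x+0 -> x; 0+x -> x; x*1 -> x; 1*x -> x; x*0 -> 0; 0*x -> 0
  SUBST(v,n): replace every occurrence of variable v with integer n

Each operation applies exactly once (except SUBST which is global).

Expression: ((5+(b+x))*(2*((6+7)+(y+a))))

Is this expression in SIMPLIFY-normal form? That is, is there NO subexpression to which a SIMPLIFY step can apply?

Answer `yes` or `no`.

Expression: ((5+(b+x))*(2*((6+7)+(y+a))))
Scanning for simplifiable subexpressions (pre-order)...
  at root: ((5+(b+x))*(2*((6+7)+(y+a)))) (not simplifiable)
  at L: (5+(b+x)) (not simplifiable)
  at LR: (b+x) (not simplifiable)
  at R: (2*((6+7)+(y+a))) (not simplifiable)
  at RR: ((6+7)+(y+a)) (not simplifiable)
  at RRL: (6+7) (SIMPLIFIABLE)
  at RRR: (y+a) (not simplifiable)
Found simplifiable subexpr at path RRL: (6+7)
One SIMPLIFY step would give: ((5+(b+x))*(2*(13+(y+a))))
-> NOT in normal form.

Answer: no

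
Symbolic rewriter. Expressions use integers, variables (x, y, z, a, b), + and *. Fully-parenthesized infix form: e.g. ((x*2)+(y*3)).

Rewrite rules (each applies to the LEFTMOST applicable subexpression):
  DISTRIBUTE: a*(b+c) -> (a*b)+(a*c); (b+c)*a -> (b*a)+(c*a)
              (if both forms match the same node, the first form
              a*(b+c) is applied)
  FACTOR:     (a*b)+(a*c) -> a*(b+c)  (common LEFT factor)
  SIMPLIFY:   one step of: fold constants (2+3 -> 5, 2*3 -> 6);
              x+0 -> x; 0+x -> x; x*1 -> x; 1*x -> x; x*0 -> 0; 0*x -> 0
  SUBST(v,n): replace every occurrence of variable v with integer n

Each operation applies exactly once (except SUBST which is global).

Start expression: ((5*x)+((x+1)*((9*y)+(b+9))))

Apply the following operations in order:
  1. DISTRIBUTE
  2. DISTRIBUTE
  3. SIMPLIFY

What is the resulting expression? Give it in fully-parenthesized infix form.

Answer: ((5*x)+(((x*(9*y))+(9*y))+((x+1)*(b+9))))

Derivation:
Start: ((5*x)+((x+1)*((9*y)+(b+9))))
Apply DISTRIBUTE at R (target: ((x+1)*((9*y)+(b+9)))): ((5*x)+((x+1)*((9*y)+(b+9)))) -> ((5*x)+(((x+1)*(9*y))+((x+1)*(b+9))))
Apply DISTRIBUTE at RL (target: ((x+1)*(9*y))): ((5*x)+(((x+1)*(9*y))+((x+1)*(b+9)))) -> ((5*x)+(((x*(9*y))+(1*(9*y)))+((x+1)*(b+9))))
Apply SIMPLIFY at RLR (target: (1*(9*y))): ((5*x)+(((x*(9*y))+(1*(9*y)))+((x+1)*(b+9)))) -> ((5*x)+(((x*(9*y))+(9*y))+((x+1)*(b+9))))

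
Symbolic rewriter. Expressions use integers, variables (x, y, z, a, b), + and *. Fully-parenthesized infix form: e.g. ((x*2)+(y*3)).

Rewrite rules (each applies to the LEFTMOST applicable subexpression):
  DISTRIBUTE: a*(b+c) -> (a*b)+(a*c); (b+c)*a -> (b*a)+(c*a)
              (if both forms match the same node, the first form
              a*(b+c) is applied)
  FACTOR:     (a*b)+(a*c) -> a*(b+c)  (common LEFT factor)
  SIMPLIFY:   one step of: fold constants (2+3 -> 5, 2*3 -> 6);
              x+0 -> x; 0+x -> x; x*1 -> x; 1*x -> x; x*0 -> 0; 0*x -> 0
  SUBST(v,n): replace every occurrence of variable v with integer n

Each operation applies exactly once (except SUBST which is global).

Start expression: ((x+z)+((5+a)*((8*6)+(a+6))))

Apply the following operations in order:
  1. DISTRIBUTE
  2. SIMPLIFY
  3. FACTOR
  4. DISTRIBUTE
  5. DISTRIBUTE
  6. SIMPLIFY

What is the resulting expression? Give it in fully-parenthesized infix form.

Answer: ((x+z)+((240+(a*48))+((5+a)*(a+6))))

Derivation:
Start: ((x+z)+((5+a)*((8*6)+(a+6))))
Apply DISTRIBUTE at R (target: ((5+a)*((8*6)+(a+6)))): ((x+z)+((5+a)*((8*6)+(a+6)))) -> ((x+z)+(((5+a)*(8*6))+((5+a)*(a+6))))
Apply SIMPLIFY at RLR (target: (8*6)): ((x+z)+(((5+a)*(8*6))+((5+a)*(a+6)))) -> ((x+z)+(((5+a)*48)+((5+a)*(a+6))))
Apply FACTOR at R (target: (((5+a)*48)+((5+a)*(a+6)))): ((x+z)+(((5+a)*48)+((5+a)*(a+6)))) -> ((x+z)+((5+a)*(48+(a+6))))
Apply DISTRIBUTE at R (target: ((5+a)*(48+(a+6)))): ((x+z)+((5+a)*(48+(a+6)))) -> ((x+z)+(((5+a)*48)+((5+a)*(a+6))))
Apply DISTRIBUTE at RL (target: ((5+a)*48)): ((x+z)+(((5+a)*48)+((5+a)*(a+6)))) -> ((x+z)+(((5*48)+(a*48))+((5+a)*(a+6))))
Apply SIMPLIFY at RLL (target: (5*48)): ((x+z)+(((5*48)+(a*48))+((5+a)*(a+6)))) -> ((x+z)+((240+(a*48))+((5+a)*(a+6))))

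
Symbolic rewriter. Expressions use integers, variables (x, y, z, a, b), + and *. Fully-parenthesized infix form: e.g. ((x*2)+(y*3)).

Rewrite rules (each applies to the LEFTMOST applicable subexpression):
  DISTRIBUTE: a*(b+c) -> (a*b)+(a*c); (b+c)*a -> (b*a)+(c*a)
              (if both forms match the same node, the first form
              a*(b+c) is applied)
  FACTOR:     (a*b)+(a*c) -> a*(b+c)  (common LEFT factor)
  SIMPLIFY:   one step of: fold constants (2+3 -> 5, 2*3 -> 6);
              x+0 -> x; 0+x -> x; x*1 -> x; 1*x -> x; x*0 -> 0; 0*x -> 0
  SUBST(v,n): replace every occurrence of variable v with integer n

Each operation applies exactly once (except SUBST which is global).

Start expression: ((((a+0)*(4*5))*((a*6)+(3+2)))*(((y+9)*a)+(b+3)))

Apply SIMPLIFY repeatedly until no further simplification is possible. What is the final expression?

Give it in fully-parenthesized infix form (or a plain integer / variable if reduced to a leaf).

Start: ((((a+0)*(4*5))*((a*6)+(3+2)))*(((y+9)*a)+(b+3)))
Step 1: at LLL: (a+0) -> a; overall: ((((a+0)*(4*5))*((a*6)+(3+2)))*(((y+9)*a)+(b+3))) -> (((a*(4*5))*((a*6)+(3+2)))*(((y+9)*a)+(b+3)))
Step 2: at LLR: (4*5) -> 20; overall: (((a*(4*5))*((a*6)+(3+2)))*(((y+9)*a)+(b+3))) -> (((a*20)*((a*6)+(3+2)))*(((y+9)*a)+(b+3)))
Step 3: at LRR: (3+2) -> 5; overall: (((a*20)*((a*6)+(3+2)))*(((y+9)*a)+(b+3))) -> (((a*20)*((a*6)+5))*(((y+9)*a)+(b+3)))
Fixed point: (((a*20)*((a*6)+5))*(((y+9)*a)+(b+3)))

Answer: (((a*20)*((a*6)+5))*(((y+9)*a)+(b+3)))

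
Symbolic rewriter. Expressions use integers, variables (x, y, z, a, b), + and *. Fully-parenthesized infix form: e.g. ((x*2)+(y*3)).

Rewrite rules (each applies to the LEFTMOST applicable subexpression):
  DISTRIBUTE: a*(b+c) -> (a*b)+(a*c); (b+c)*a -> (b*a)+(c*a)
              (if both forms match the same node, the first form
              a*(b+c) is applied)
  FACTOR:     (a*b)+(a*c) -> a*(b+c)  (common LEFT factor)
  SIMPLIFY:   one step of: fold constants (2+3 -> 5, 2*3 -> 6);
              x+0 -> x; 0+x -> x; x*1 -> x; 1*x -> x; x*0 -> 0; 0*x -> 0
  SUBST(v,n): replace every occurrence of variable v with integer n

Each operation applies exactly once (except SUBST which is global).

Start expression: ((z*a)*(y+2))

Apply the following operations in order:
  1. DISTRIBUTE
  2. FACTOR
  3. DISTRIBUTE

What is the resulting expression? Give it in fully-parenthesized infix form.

Answer: (((z*a)*y)+((z*a)*2))

Derivation:
Start: ((z*a)*(y+2))
Apply DISTRIBUTE at root (target: ((z*a)*(y+2))): ((z*a)*(y+2)) -> (((z*a)*y)+((z*a)*2))
Apply FACTOR at root (target: (((z*a)*y)+((z*a)*2))): (((z*a)*y)+((z*a)*2)) -> ((z*a)*(y+2))
Apply DISTRIBUTE at root (target: ((z*a)*(y+2))): ((z*a)*(y+2)) -> (((z*a)*y)+((z*a)*2))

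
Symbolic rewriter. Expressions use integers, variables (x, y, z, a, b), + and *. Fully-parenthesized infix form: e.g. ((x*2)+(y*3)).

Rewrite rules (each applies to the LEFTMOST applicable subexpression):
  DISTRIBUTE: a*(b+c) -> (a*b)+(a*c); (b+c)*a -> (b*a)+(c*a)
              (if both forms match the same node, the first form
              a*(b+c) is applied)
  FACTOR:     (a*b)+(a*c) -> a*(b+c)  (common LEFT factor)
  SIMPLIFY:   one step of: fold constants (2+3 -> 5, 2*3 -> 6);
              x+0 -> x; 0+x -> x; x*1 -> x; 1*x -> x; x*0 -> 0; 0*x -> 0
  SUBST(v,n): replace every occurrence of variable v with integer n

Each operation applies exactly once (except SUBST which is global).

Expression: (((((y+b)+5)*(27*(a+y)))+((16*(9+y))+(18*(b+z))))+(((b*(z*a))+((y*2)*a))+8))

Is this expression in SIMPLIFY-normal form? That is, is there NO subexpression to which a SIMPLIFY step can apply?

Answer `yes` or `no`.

Expression: (((((y+b)+5)*(27*(a+y)))+((16*(9+y))+(18*(b+z))))+(((b*(z*a))+((y*2)*a))+8))
Scanning for simplifiable subexpressions (pre-order)...
  at root: (((((y+b)+5)*(27*(a+y)))+((16*(9+y))+(18*(b+z))))+(((b*(z*a))+((y*2)*a))+8)) (not simplifiable)
  at L: ((((y+b)+5)*(27*(a+y)))+((16*(9+y))+(18*(b+z)))) (not simplifiable)
  at LL: (((y+b)+5)*(27*(a+y))) (not simplifiable)
  at LLL: ((y+b)+5) (not simplifiable)
  at LLLL: (y+b) (not simplifiable)
  at LLR: (27*(a+y)) (not simplifiable)
  at LLRR: (a+y) (not simplifiable)
  at LR: ((16*(9+y))+(18*(b+z))) (not simplifiable)
  at LRL: (16*(9+y)) (not simplifiable)
  at LRLR: (9+y) (not simplifiable)
  at LRR: (18*(b+z)) (not simplifiable)
  at LRRR: (b+z) (not simplifiable)
  at R: (((b*(z*a))+((y*2)*a))+8) (not simplifiable)
  at RL: ((b*(z*a))+((y*2)*a)) (not simplifiable)
  at RLL: (b*(z*a)) (not simplifiable)
  at RLLR: (z*a) (not simplifiable)
  at RLR: ((y*2)*a) (not simplifiable)
  at RLRL: (y*2) (not simplifiable)
Result: no simplifiable subexpression found -> normal form.

Answer: yes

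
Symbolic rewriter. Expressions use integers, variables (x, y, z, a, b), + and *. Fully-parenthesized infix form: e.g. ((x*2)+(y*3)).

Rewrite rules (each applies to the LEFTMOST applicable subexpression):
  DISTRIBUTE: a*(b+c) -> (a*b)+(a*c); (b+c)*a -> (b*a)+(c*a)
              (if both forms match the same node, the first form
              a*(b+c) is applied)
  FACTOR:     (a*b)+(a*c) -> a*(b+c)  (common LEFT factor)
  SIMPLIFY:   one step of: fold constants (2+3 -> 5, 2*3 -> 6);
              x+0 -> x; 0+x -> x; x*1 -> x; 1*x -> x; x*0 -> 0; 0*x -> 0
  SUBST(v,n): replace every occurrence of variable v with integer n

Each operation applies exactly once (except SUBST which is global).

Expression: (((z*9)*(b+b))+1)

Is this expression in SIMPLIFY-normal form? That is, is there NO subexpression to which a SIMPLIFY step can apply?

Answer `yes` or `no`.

Expression: (((z*9)*(b+b))+1)
Scanning for simplifiable subexpressions (pre-order)...
  at root: (((z*9)*(b+b))+1) (not simplifiable)
  at L: ((z*9)*(b+b)) (not simplifiable)
  at LL: (z*9) (not simplifiable)
  at LR: (b+b) (not simplifiable)
Result: no simplifiable subexpression found -> normal form.

Answer: yes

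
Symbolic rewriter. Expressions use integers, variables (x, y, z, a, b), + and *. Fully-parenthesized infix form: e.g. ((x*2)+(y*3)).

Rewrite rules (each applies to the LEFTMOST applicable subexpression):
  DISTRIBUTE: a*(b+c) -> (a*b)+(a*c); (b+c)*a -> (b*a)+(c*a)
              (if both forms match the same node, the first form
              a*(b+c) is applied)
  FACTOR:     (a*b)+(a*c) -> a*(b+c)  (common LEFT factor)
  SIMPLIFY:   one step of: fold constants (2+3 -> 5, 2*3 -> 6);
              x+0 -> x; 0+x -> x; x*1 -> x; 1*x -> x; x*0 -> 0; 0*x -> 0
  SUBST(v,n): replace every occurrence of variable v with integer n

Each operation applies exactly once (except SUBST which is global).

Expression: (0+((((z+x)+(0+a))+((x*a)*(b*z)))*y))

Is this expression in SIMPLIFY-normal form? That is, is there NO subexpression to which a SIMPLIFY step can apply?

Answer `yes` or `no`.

Answer: no

Derivation:
Expression: (0+((((z+x)+(0+a))+((x*a)*(b*z)))*y))
Scanning for simplifiable subexpressions (pre-order)...
  at root: (0+((((z+x)+(0+a))+((x*a)*(b*z)))*y)) (SIMPLIFIABLE)
  at R: ((((z+x)+(0+a))+((x*a)*(b*z)))*y) (not simplifiable)
  at RL: (((z+x)+(0+a))+((x*a)*(b*z))) (not simplifiable)
  at RLL: ((z+x)+(0+a)) (not simplifiable)
  at RLLL: (z+x) (not simplifiable)
  at RLLR: (0+a) (SIMPLIFIABLE)
  at RLR: ((x*a)*(b*z)) (not simplifiable)
  at RLRL: (x*a) (not simplifiable)
  at RLRR: (b*z) (not simplifiable)
Found simplifiable subexpr at path root: (0+((((z+x)+(0+a))+((x*a)*(b*z)))*y))
One SIMPLIFY step would give: ((((z+x)+(0+a))+((x*a)*(b*z)))*y)
-> NOT in normal form.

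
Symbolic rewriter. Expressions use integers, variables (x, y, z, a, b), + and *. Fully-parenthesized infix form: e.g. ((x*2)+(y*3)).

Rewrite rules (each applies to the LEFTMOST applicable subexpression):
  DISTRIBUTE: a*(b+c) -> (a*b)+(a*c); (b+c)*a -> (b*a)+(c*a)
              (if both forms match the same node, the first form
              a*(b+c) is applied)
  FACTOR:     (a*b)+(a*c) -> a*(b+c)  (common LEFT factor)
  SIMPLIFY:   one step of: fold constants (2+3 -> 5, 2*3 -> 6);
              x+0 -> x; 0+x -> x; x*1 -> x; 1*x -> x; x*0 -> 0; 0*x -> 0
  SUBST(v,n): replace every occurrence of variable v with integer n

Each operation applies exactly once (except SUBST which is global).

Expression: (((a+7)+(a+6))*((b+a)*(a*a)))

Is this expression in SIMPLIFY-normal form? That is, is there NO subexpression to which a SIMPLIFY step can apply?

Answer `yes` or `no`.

Answer: yes

Derivation:
Expression: (((a+7)+(a+6))*((b+a)*(a*a)))
Scanning for simplifiable subexpressions (pre-order)...
  at root: (((a+7)+(a+6))*((b+a)*(a*a))) (not simplifiable)
  at L: ((a+7)+(a+6)) (not simplifiable)
  at LL: (a+7) (not simplifiable)
  at LR: (a+6) (not simplifiable)
  at R: ((b+a)*(a*a)) (not simplifiable)
  at RL: (b+a) (not simplifiable)
  at RR: (a*a) (not simplifiable)
Result: no simplifiable subexpression found -> normal form.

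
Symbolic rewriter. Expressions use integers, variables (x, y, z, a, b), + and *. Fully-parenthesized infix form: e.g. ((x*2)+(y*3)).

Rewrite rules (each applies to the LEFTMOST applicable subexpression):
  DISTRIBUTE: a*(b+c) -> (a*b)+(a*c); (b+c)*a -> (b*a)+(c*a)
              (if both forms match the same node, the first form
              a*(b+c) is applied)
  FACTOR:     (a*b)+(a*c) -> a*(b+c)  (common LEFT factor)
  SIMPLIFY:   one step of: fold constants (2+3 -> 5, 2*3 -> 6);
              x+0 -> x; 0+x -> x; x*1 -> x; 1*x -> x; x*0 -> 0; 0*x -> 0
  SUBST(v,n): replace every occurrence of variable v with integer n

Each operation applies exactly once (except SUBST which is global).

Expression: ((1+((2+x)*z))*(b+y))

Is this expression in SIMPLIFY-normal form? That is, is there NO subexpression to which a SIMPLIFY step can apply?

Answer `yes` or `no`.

Expression: ((1+((2+x)*z))*(b+y))
Scanning for simplifiable subexpressions (pre-order)...
  at root: ((1+((2+x)*z))*(b+y)) (not simplifiable)
  at L: (1+((2+x)*z)) (not simplifiable)
  at LR: ((2+x)*z) (not simplifiable)
  at LRL: (2+x) (not simplifiable)
  at R: (b+y) (not simplifiable)
Result: no simplifiable subexpression found -> normal form.

Answer: yes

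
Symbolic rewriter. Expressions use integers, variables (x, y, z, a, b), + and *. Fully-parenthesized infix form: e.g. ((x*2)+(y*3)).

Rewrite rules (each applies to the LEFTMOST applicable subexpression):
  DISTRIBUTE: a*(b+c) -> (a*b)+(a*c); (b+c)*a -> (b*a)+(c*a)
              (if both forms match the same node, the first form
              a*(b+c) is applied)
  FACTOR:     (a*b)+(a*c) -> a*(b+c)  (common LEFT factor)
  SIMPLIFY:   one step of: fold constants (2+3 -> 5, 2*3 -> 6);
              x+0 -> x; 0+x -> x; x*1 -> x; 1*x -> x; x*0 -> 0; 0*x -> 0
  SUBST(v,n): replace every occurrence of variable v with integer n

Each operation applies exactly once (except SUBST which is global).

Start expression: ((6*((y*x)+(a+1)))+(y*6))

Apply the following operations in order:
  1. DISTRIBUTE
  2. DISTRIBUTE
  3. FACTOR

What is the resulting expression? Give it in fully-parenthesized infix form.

Start: ((6*((y*x)+(a+1)))+(y*6))
Apply DISTRIBUTE at L (target: (6*((y*x)+(a+1)))): ((6*((y*x)+(a+1)))+(y*6)) -> (((6*(y*x))+(6*(a+1)))+(y*6))
Apply DISTRIBUTE at LR (target: (6*(a+1))): (((6*(y*x))+(6*(a+1)))+(y*6)) -> (((6*(y*x))+((6*a)+(6*1)))+(y*6))
Apply FACTOR at LR (target: ((6*a)+(6*1))): (((6*(y*x))+((6*a)+(6*1)))+(y*6)) -> (((6*(y*x))+(6*(a+1)))+(y*6))

Answer: (((6*(y*x))+(6*(a+1)))+(y*6))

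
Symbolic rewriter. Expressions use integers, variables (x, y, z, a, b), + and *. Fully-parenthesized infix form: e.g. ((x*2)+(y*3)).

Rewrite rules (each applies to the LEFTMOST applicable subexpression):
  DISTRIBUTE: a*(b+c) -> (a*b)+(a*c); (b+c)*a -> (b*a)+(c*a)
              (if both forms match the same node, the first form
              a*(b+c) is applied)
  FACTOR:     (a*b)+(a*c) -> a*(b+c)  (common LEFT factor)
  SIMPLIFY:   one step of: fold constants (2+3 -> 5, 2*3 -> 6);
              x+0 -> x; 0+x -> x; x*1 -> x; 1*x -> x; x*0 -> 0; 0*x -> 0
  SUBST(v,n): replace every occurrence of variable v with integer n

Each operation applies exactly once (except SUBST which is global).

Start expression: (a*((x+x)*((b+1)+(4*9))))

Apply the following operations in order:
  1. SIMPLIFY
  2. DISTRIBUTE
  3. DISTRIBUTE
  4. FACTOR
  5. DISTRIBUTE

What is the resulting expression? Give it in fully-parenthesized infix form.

Start: (a*((x+x)*((b+1)+(4*9))))
Apply SIMPLIFY at RRR (target: (4*9)): (a*((x+x)*((b+1)+(4*9)))) -> (a*((x+x)*((b+1)+36)))
Apply DISTRIBUTE at R (target: ((x+x)*((b+1)+36))): (a*((x+x)*((b+1)+36))) -> (a*(((x+x)*(b+1))+((x+x)*36)))
Apply DISTRIBUTE at root (target: (a*(((x+x)*(b+1))+((x+x)*36)))): (a*(((x+x)*(b+1))+((x+x)*36))) -> ((a*((x+x)*(b+1)))+(a*((x+x)*36)))
Apply FACTOR at root (target: ((a*((x+x)*(b+1)))+(a*((x+x)*36)))): ((a*((x+x)*(b+1)))+(a*((x+x)*36))) -> (a*(((x+x)*(b+1))+((x+x)*36)))
Apply DISTRIBUTE at root (target: (a*(((x+x)*(b+1))+((x+x)*36)))): (a*(((x+x)*(b+1))+((x+x)*36))) -> ((a*((x+x)*(b+1)))+(a*((x+x)*36)))

Answer: ((a*((x+x)*(b+1)))+(a*((x+x)*36)))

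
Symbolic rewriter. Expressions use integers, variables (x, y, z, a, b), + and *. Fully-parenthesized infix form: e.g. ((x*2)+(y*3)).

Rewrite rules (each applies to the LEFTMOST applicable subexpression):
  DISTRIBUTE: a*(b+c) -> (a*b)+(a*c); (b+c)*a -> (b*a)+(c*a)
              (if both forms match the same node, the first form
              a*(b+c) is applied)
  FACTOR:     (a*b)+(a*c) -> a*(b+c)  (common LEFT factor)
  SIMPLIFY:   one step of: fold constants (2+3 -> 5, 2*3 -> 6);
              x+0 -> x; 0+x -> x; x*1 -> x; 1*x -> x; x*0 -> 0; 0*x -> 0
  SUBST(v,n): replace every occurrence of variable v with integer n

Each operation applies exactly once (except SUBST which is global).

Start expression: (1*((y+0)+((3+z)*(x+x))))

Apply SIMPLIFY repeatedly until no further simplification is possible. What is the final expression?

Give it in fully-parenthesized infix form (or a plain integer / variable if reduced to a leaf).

Start: (1*((y+0)+((3+z)*(x+x))))
Step 1: at root: (1*((y+0)+((3+z)*(x+x)))) -> ((y+0)+((3+z)*(x+x))); overall: (1*((y+0)+((3+z)*(x+x)))) -> ((y+0)+((3+z)*(x+x)))
Step 2: at L: (y+0) -> y; overall: ((y+0)+((3+z)*(x+x))) -> (y+((3+z)*(x+x)))
Fixed point: (y+((3+z)*(x+x)))

Answer: (y+((3+z)*(x+x)))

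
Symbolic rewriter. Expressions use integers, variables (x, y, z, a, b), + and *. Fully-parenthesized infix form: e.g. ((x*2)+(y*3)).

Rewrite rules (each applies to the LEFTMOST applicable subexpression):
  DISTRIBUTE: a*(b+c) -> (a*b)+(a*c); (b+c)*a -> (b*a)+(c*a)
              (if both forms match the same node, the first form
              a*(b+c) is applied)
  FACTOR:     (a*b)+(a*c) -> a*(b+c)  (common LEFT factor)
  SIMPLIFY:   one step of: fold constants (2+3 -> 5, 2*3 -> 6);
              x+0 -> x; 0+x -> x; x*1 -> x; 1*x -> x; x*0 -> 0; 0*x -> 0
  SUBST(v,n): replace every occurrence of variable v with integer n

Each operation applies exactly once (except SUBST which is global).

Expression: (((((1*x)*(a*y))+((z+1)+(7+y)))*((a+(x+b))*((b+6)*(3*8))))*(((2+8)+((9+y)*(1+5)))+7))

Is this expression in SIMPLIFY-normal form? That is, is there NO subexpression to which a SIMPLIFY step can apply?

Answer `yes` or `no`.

Answer: no

Derivation:
Expression: (((((1*x)*(a*y))+((z+1)+(7+y)))*((a+(x+b))*((b+6)*(3*8))))*(((2+8)+((9+y)*(1+5)))+7))
Scanning for simplifiable subexpressions (pre-order)...
  at root: (((((1*x)*(a*y))+((z+1)+(7+y)))*((a+(x+b))*((b+6)*(3*8))))*(((2+8)+((9+y)*(1+5)))+7)) (not simplifiable)
  at L: ((((1*x)*(a*y))+((z+1)+(7+y)))*((a+(x+b))*((b+6)*(3*8)))) (not simplifiable)
  at LL: (((1*x)*(a*y))+((z+1)+(7+y))) (not simplifiable)
  at LLL: ((1*x)*(a*y)) (not simplifiable)
  at LLLL: (1*x) (SIMPLIFIABLE)
  at LLLR: (a*y) (not simplifiable)
  at LLR: ((z+1)+(7+y)) (not simplifiable)
  at LLRL: (z+1) (not simplifiable)
  at LLRR: (7+y) (not simplifiable)
  at LR: ((a+(x+b))*((b+6)*(3*8))) (not simplifiable)
  at LRL: (a+(x+b)) (not simplifiable)
  at LRLR: (x+b) (not simplifiable)
  at LRR: ((b+6)*(3*8)) (not simplifiable)
  at LRRL: (b+6) (not simplifiable)
  at LRRR: (3*8) (SIMPLIFIABLE)
  at R: (((2+8)+((9+y)*(1+5)))+7) (not simplifiable)
  at RL: ((2+8)+((9+y)*(1+5))) (not simplifiable)
  at RLL: (2+8) (SIMPLIFIABLE)
  at RLR: ((9+y)*(1+5)) (not simplifiable)
  at RLRL: (9+y) (not simplifiable)
  at RLRR: (1+5) (SIMPLIFIABLE)
Found simplifiable subexpr at path LLLL: (1*x)
One SIMPLIFY step would give: ((((x*(a*y))+((z+1)+(7+y)))*((a+(x+b))*((b+6)*(3*8))))*(((2+8)+((9+y)*(1+5)))+7))
-> NOT in normal form.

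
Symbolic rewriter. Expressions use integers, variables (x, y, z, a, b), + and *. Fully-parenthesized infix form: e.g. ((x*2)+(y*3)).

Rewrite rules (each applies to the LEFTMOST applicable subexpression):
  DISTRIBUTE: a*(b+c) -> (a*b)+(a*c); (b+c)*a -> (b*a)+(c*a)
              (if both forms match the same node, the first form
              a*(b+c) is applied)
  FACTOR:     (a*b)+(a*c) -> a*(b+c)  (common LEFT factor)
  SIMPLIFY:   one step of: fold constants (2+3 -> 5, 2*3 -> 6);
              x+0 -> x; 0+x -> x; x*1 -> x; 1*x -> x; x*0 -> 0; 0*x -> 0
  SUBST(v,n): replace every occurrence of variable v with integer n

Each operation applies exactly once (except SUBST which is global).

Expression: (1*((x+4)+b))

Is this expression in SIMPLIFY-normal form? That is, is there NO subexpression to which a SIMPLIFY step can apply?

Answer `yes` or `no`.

Expression: (1*((x+4)+b))
Scanning for simplifiable subexpressions (pre-order)...
  at root: (1*((x+4)+b)) (SIMPLIFIABLE)
  at R: ((x+4)+b) (not simplifiable)
  at RL: (x+4) (not simplifiable)
Found simplifiable subexpr at path root: (1*((x+4)+b))
One SIMPLIFY step would give: ((x+4)+b)
-> NOT in normal form.

Answer: no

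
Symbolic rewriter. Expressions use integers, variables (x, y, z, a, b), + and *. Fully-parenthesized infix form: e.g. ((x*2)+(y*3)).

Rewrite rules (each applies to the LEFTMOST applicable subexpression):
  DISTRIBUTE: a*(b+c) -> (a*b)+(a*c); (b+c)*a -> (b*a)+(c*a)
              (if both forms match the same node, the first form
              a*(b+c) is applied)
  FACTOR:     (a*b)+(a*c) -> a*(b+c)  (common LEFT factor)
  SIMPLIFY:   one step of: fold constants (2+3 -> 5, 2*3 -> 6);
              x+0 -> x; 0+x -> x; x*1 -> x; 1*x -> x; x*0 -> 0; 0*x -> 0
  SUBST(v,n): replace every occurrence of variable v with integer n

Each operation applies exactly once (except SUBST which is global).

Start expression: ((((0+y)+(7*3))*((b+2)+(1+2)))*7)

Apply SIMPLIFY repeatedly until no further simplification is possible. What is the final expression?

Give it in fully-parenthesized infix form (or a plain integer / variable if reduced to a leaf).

Start: ((((0+y)+(7*3))*((b+2)+(1+2)))*7)
Step 1: at LLL: (0+y) -> y; overall: ((((0+y)+(7*3))*((b+2)+(1+2)))*7) -> (((y+(7*3))*((b+2)+(1+2)))*7)
Step 2: at LLR: (7*3) -> 21; overall: (((y+(7*3))*((b+2)+(1+2)))*7) -> (((y+21)*((b+2)+(1+2)))*7)
Step 3: at LRR: (1+2) -> 3; overall: (((y+21)*((b+2)+(1+2)))*7) -> (((y+21)*((b+2)+3))*7)
Fixed point: (((y+21)*((b+2)+3))*7)

Answer: (((y+21)*((b+2)+3))*7)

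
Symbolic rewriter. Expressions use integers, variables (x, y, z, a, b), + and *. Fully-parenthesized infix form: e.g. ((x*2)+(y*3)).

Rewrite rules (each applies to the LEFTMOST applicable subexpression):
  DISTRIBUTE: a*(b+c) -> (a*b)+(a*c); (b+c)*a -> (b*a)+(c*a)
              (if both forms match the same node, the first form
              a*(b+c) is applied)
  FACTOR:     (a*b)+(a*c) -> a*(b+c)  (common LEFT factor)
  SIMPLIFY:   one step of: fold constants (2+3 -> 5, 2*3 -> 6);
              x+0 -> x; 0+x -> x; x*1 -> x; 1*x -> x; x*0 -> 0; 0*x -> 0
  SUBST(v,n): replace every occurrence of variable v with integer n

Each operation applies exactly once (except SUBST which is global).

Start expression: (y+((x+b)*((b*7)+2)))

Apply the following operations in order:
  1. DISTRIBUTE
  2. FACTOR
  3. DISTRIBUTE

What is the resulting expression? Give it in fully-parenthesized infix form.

Answer: (y+(((x+b)*(b*7))+((x+b)*2)))

Derivation:
Start: (y+((x+b)*((b*7)+2)))
Apply DISTRIBUTE at R (target: ((x+b)*((b*7)+2))): (y+((x+b)*((b*7)+2))) -> (y+(((x+b)*(b*7))+((x+b)*2)))
Apply FACTOR at R (target: (((x+b)*(b*7))+((x+b)*2))): (y+(((x+b)*(b*7))+((x+b)*2))) -> (y+((x+b)*((b*7)+2)))
Apply DISTRIBUTE at R (target: ((x+b)*((b*7)+2))): (y+((x+b)*((b*7)+2))) -> (y+(((x+b)*(b*7))+((x+b)*2)))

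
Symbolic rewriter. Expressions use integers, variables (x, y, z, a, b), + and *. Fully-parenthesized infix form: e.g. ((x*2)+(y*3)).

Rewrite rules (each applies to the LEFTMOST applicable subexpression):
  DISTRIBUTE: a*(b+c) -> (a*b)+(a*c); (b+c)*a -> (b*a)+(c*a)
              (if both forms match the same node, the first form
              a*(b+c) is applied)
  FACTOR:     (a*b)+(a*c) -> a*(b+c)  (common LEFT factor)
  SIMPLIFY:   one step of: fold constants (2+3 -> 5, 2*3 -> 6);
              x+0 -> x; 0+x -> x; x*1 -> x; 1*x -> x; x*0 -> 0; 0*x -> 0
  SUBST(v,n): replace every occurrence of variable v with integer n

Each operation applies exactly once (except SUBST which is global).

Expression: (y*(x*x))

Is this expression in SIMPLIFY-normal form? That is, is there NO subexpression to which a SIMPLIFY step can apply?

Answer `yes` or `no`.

Answer: yes

Derivation:
Expression: (y*(x*x))
Scanning for simplifiable subexpressions (pre-order)...
  at root: (y*(x*x)) (not simplifiable)
  at R: (x*x) (not simplifiable)
Result: no simplifiable subexpression found -> normal form.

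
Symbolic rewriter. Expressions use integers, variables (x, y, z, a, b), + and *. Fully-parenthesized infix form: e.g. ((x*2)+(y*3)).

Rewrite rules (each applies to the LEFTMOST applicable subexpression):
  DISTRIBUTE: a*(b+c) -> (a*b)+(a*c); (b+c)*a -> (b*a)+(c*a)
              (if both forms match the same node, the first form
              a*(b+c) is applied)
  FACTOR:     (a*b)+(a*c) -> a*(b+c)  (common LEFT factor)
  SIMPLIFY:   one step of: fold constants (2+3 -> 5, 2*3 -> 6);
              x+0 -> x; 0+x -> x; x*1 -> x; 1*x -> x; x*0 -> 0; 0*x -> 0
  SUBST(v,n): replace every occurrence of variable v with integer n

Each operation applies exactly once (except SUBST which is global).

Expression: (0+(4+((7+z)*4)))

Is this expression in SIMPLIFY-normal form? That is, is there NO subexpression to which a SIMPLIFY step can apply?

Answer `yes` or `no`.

Expression: (0+(4+((7+z)*4)))
Scanning for simplifiable subexpressions (pre-order)...
  at root: (0+(4+((7+z)*4))) (SIMPLIFIABLE)
  at R: (4+((7+z)*4)) (not simplifiable)
  at RR: ((7+z)*4) (not simplifiable)
  at RRL: (7+z) (not simplifiable)
Found simplifiable subexpr at path root: (0+(4+((7+z)*4)))
One SIMPLIFY step would give: (4+((7+z)*4))
-> NOT in normal form.

Answer: no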